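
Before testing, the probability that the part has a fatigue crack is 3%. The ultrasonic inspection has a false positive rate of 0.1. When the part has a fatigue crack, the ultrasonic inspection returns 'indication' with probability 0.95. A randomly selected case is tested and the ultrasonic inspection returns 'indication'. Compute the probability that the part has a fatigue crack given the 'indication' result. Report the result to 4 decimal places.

P(H | E) ≈ 0.2271

Write H for 'the part has a fatigue crack'. Prior odds H:¬H = 0.03/0.97 = 0.030928. For the 'indication' outcome, the likelihood ratio is 0.95/0.1 = 9.5000.
Posterior odds = 0.030928 × 9.5000 = 0.29381, so P(H|E) = 0.29381/(1+0.29381) = 0.2271.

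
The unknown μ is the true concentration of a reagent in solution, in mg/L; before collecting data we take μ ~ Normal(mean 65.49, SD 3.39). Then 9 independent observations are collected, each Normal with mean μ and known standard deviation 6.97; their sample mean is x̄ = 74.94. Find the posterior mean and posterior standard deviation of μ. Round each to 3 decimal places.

Posterior mean ≈ 71.920; posterior SD ≈ 1.916

Prior precision 1/τ₀² = 1/3.39² = 0.0870163; data precision n/σ² = 9/6.97² = 0.185258.
Posterior precision = 0.0870163 + 0.185258 = 0.272274, giving posterior SD = 1/√0.272274 = 1.916.
Posterior mean = (0.0870163·65.49 + 0.185258·74.94) / 0.272274 = 71.920.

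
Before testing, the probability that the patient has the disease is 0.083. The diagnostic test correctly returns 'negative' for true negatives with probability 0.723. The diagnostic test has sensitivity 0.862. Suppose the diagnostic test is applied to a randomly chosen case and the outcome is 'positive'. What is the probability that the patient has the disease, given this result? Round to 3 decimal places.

Write H for 'the patient has the disease'. Prior odds H:¬H = 0.083/0.917 = 0.090513. For the 'positive' outcome, the likelihood ratio is 0.862/0.277 = 3.1119.
Posterior odds = 0.090513 × 3.1119 = 0.28167, so P(H|E) = 0.28167/(1+0.28167) = 0.220.

P(H | E) ≈ 0.220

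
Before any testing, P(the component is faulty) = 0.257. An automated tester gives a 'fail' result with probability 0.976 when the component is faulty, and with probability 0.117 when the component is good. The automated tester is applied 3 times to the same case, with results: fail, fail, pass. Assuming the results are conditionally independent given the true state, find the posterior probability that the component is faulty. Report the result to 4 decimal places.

Posterior P(H) ≈ 0.3955

With H the event that the component is faulty, the joint likelihood of the observed sequence is P(data|H) = 0.976·0.976·0.024 = 0.022862 and P(data|¬H) = 0.117·0.117·0.883 = 0.012087.
Bayes: P(H|data) = 0.257·0.022862 / (0.257·0.022862 + 0.743·0.012087) = 0.0058755/0.014856 = 0.3955.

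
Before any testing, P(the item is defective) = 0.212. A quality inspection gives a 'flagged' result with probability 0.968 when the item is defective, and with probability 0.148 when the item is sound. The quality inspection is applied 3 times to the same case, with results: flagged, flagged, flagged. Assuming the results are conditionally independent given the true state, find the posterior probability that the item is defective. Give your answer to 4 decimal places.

With H the event that the item is defective, the joint likelihood of the observed sequence is P(data|H) = 0.968·0.968·0.968 = 0.90704 and P(data|¬H) = 0.148·0.148·0.148 = 0.0032418.
Bayes: P(H|data) = 0.212·0.90704 / (0.212·0.90704 + 0.788·0.0032418) = 0.19229/0.19485 = 0.9869.

Posterior P(H) ≈ 0.9869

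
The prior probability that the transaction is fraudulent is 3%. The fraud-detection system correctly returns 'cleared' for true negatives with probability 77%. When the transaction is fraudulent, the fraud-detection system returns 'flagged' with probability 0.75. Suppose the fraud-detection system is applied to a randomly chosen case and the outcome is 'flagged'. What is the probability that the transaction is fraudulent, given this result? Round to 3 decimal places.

P(H | E) ≈ 0.092

Let H be the event that the transaction is fraudulent. P(H) = 0.03, so P(¬H) = 0.97. With E the 'flagged' result, P(E|H) = 0.75 and P(E|¬H) = 0.23.
P(E) = 0.75·0.03 + 0.23·0.97 = 0.022500 + 0.22310 = 0.24560.
By Bayes' theorem, P(H|E) = 0.022500 / 0.24560 = 0.092.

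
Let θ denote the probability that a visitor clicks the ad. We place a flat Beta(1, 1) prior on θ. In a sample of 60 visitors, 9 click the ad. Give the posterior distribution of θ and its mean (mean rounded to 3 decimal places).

Observing 9 successes and 51 failures updates Beta(1, 1) by adding the success and failure counts to the two shape parameters: α = 1+9 = 10, β = 1+51 = 52.
E[θ | data] = 10/(10+52) = 0.161.

Posterior: Beta(10, 52); mean ≈ 0.161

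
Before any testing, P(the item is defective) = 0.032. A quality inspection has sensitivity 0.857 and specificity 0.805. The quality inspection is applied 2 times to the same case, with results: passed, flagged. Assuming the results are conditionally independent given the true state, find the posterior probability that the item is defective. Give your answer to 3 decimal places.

Posterior P(H) ≈ 0.025

Let H be the event that the item is defective; start with P(H) = 0.032. P('flagged'|H) = 0.857, P('flagged'|¬H) = 0.195.
Update on result 1 ('passed'): P(H) ← 0.143·0.0320 / (0.143·0.0320 + 0.805·0.9680) = 0.0045760/0.78382 = 0.0058.
Update on result 2 ('flagged'): P(H) ← 0.857·0.0058 / (0.857·0.0058 + 0.195·0.9942) = 0.0050033/0.19886 = 0.0252.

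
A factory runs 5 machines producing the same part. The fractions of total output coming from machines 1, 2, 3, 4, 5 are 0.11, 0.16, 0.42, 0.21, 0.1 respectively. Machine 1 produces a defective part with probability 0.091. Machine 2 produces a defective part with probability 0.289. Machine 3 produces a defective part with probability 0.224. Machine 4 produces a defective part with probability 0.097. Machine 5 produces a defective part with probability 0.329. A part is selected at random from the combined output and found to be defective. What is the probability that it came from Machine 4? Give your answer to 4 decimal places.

P(defective|M1) = 0.091; P(defective|M2) = 0.289; P(defective|M3) = 0.224; P(defective|M4) = 0.097; P(defective|M5) = 0.329.
Prior × likelihood for each source: 0.11·0.091=0.01001, 0.16·0.289=0.04624, 0.42·0.224=0.09408, 0.21·0.097=0.02037, 0.1·0.329=0.03290. Summing gives P(defective) = 0.20360.
P(Machine 4 | defective) = 0.02037 / 0.20360 = 0.1000.

Posterior probability ≈ 0.1000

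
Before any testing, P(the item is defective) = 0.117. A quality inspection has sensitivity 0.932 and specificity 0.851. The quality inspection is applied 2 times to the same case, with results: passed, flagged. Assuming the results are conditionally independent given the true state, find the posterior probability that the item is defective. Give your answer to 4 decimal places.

Posterior P(H) ≈ 0.0621

Let H be the event that the item is defective; start with P(H) = 0.117. P('flagged'|H) = 0.932, P('flagged'|¬H) = 0.149.
Update on result 1 ('passed'): P(H) ← 0.068·0.1170 / (0.068·0.1170 + 0.851·0.8830) = 0.0079560/0.75939 = 0.0105.
Update on result 2 ('flagged'): P(H) ← 0.932·0.0105 / (0.932·0.0105 + 0.149·0.9895) = 0.0097644/0.15720 = 0.0621.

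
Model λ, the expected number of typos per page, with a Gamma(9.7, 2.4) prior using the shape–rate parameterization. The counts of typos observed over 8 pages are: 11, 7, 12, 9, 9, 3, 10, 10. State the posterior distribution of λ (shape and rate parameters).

Posterior: Gamma(shape=80.7, rate=10.4)

The Poisson likelihood adds the total count to the shape and the number of exposure periods to the rate. Here ∑xᵢ = 71 and n = 8, so shape 9.7→80.7 and rate 2.4→10.4.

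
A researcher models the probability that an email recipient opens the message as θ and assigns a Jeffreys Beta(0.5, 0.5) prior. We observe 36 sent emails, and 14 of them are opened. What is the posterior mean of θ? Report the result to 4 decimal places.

Observing 14 successes and 22 failures updates Beta(0.5, 0.5) by adding the success and failure counts to the two shape parameters: α = 0.5+14 = 14.5, β = 0.5+22 = 22.5.
Posterior mean = α/(α+β) = 14.5/37 = 0.3919.

Posterior mean ≈ 0.3919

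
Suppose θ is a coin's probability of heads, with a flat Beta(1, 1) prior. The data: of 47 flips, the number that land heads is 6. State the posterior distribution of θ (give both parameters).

Posterior: Beta(7, 42)

The binomial likelihood is conjugate to the Beta prior: with 6 successes and 41 failures, the posterior is Beta(1+6, 1+41) = Beta(7, 42).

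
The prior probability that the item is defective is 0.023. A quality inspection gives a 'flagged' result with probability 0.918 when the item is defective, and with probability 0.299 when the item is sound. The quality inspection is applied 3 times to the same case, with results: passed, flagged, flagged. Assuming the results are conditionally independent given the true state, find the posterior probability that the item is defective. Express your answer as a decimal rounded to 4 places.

Let H be the event that the item is defective; start with P(H) = 0.023. P('flagged'|H) = 0.918, P('flagged'|¬H) = 0.299.
Update on result 1 ('passed'): P(H) ← 0.082·0.0230 / (0.082·0.0230 + 0.701·0.9770) = 0.0018860/0.68676 = 0.0027.
Update on result 2 ('flagged'): P(H) ← 0.918·0.0027 / (0.918·0.0027 + 0.299·0.9973) = 0.0025210/0.30070 = 0.0084.
Update on result 3 ('flagged'): P(H) ← 0.918·0.0084 / (0.918·0.0084 + 0.299·0.9916) = 0.0076964/0.30419 = 0.0253.

Posterior P(H) ≈ 0.0253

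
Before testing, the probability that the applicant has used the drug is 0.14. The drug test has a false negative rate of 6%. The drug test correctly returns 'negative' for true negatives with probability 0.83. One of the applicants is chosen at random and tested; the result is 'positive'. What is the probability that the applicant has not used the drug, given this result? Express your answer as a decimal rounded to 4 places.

Write H for 'the applicant has used the drug'. Prior odds H:¬H = 0.14/0.86 = 0.16279. For the 'positive' outcome, the likelihood ratio is 0.94/0.17 = 5.5294.
Posterior odds = 0.16279 × 5.5294 = 0.90014, so P(H|E) = 0.90014/(1+0.90014) = 0.4737. Then P(¬H|E) = 1 − 0.4737 = 0.5263.

P(¬H | E) ≈ 0.5263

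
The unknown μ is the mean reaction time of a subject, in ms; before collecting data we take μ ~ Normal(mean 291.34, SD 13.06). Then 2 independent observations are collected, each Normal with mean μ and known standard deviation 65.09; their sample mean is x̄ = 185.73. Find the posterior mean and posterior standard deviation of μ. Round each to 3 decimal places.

Posterior mean ≈ 283.470; posterior SD ≈ 12.564

With known σ, the Normal prior is conjugate. Weight on the data is w = (n/σ²)/(n/σ² + 1/τ₀²) = 0.00047206/(0.00047206+0.00586292) = 0.074517.
Posterior mean = w·x̄ + (1−w)·μ₀ = 0.074517·185.73 + 0.92548·291.34 = 283.470. Posterior variance = 1/(0.00047206+0.00586292) = 157.854, so SD = 12.564.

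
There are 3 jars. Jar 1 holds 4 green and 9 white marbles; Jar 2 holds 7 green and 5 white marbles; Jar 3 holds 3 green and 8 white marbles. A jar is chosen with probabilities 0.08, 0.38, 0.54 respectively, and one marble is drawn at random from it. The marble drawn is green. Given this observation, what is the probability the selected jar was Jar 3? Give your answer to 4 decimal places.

Posterior probability ≈ 0.3742

P(green|Jar 1) = 0.3077; P(green|Jar 2) = 0.5833; P(green|Jar 3) = 0.2727.
Prior × likelihood for each source: 0.08·0.3077=0.02462, 0.38·0.5833=0.2217, 0.54·0.2727=0.1473. Summing gives P(green) = 0.39355.
P(Jar 3 | green) = 0.1473 / 0.39355 = 0.3742.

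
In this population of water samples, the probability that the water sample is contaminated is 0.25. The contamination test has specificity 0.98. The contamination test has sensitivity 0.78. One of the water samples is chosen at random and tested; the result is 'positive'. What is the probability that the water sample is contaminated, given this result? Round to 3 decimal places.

Let H be the event that the water sample is contaminated. P(H) = 0.25, so P(¬H) = 0.75. With E the 'positive' result, P(E|H) = 0.78 and P(E|¬H) = 0.02.
P(E) = 0.78·0.25 + 0.02·0.75 = 0.19500 + 0.015000 = 0.21000.
By Bayes' theorem, P(H|E) = 0.19500 / 0.21000 = 0.929.

P(H | E) ≈ 0.929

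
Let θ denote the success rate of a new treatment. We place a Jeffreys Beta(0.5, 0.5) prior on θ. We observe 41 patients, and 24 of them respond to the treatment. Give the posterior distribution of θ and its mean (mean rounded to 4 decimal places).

Posterior: Beta(24.5, 17.5); mean ≈ 0.5833

The binomial likelihood is conjugate to the Beta prior: with 24 successes and 17 failures, the posterior is Beta(0.5+24, 0.5+17) = Beta(24.5, 17.5).
E[θ | data] = 24.5/(24.5+17.5) = 0.5833.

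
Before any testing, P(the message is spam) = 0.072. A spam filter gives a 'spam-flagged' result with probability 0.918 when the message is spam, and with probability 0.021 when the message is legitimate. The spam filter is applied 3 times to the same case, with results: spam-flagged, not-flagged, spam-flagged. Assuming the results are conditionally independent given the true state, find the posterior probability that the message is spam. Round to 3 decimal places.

Posterior P(H) ≈ 0.925

Let H be the event that the message is spam; start with P(H) = 0.072. P('spam-flagged'|H) = 0.918, P('spam-flagged'|¬H) = 0.021.
Update on result 1 ('spam-flagged'): P(H) ← 0.918·0.0720 / (0.918·0.0720 + 0.021·0.9280) = 0.066096/0.085584 = 0.7723.
Update on result 2 ('not-flagged'): P(H) ← 0.082·0.7723 / (0.082·0.7723 + 0.979·0.2277) = 0.063328/0.28625 = 0.2212.
Update on result 3 ('spam-flagged'): P(H) ← 0.918·0.2212 / (0.918·0.2212 + 0.021·0.7788) = 0.20309/0.21944 = 0.9255.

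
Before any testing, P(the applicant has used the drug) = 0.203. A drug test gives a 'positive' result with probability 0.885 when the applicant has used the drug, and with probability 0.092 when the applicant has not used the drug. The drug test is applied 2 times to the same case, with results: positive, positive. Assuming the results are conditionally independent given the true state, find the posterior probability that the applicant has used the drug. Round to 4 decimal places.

With H the event that the applicant has used the drug, the joint likelihood of the observed sequence is P(data|H) = 0.885·0.885 = 0.78323 and P(data|¬H) = 0.092·0.092 = 0.0084640.
Bayes: P(H|data) = 0.203·0.78323 / (0.203·0.78323 + 0.797·0.0084640) = 0.15899/0.16574 = 0.9593.

Posterior P(H) ≈ 0.9593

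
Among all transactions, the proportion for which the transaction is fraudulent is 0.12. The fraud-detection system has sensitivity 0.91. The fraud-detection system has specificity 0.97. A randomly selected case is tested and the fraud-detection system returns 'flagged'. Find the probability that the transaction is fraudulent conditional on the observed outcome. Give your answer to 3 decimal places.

P(H | E) ≈ 0.805

Write H for 'the transaction is fraudulent'. Prior odds H:¬H = 0.12/0.88 = 0.13636. For the 'flagged' outcome, the likelihood ratio is 0.91/0.03 = 30.333.
Posterior odds = 0.13636 × 30.333 = 4.1364, so P(H|E) = 4.1364/(1+4.1364) = 0.805.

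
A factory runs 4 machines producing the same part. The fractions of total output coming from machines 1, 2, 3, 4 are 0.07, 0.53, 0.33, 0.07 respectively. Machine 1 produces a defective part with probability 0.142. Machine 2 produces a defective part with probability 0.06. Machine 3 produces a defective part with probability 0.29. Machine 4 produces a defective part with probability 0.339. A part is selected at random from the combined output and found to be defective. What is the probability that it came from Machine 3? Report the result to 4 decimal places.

P(defective|M1) = 0.142; P(defective|M2) = 0.06; P(defective|M3) = 0.29; P(defective|M4) = 0.339.
Prior × likelihood for each source: 0.07·0.142=0.009940, 0.53·0.06=0.03180, 0.33·0.29=0.09570, 0.07·0.339=0.02373. Summing gives P(defective) = 0.16117.
P(Machine 3 | defective) = 0.09570 / 0.16117 = 0.5938.

Posterior probability ≈ 0.5938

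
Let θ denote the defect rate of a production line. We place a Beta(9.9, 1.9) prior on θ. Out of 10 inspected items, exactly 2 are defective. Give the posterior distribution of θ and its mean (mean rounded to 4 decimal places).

The binomial likelihood is conjugate to the Beta prior: with 2 successes and 8 failures, the posterior is Beta(9.9+2, 1.9+8) = Beta(11.9, 9.9).
Posterior mean = α/(α+β) = 11.9/21.8 = 0.5459.

Posterior: Beta(11.9, 9.9); mean ≈ 0.5459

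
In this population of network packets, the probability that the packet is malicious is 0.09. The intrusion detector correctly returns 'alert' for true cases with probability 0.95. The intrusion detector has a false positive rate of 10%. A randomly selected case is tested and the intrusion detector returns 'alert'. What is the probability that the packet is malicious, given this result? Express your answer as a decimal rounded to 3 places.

Let H be the event that the packet is malicious. P(H) = 0.09, so P(¬H) = 0.91. With E the 'alert' result, P(E|H) = 0.95 and P(E|¬H) = 0.1.
P(E) = 0.95·0.09 + 0.1·0.91 = 0.085500 + 0.091000 = 0.17650.
By Bayes' theorem, P(H|E) = 0.085500 / 0.17650 = 0.484.

P(H | E) ≈ 0.484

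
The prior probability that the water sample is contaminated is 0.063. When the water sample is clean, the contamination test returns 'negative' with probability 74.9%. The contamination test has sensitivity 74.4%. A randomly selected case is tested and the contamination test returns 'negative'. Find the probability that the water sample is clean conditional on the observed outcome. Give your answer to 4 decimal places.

Let H be the event that the water sample is contaminated. P(H) = 0.063, so P(¬H) = 0.937. With E the 'negative' result, P(E|H) = 0.256 and P(E|¬H) = 0.749.
P(E) = 0.256·0.063 + 0.749·0.937 = 0.016128 + 0.70181 = 0.71794.
By Bayes' theorem, P(H|E) = 0.016128 / 0.71794 = 0.0225. Hence P(¬H|E) = 1 − 0.0225 = 0.9775.

P(¬H | E) ≈ 0.9775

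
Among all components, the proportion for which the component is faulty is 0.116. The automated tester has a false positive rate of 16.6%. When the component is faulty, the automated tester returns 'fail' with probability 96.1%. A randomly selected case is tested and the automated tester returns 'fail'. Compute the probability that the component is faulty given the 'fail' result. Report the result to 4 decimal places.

Write H for 'the component is faulty'. Prior odds H:¬H = 0.116/0.884 = 0.13122. For the 'fail' outcome, the likelihood ratio is 0.961/0.166 = 5.7892.
Posterior odds = 0.13122 × 5.7892 = 0.75966, so P(H|E) = 0.75966/(1+0.75966) = 0.4317.

P(H | E) ≈ 0.4317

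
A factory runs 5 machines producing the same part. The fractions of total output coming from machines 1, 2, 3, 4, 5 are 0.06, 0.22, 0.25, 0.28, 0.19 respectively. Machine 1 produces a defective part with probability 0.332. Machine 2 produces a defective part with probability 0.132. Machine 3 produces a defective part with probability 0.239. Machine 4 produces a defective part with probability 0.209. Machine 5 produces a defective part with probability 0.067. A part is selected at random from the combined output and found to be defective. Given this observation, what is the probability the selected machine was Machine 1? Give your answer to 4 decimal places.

Posterior probability ≈ 0.1107

P(defective|M1) = 0.332; P(defective|M2) = 0.132; P(defective|M3) = 0.239; P(defective|M4) = 0.209; P(defective|M5) = 0.067.
Prior × likelihood for each source: 0.06·0.332=0.01992, 0.22·0.132=0.02904, 0.25·0.239=0.05975, 0.28·0.209=0.05852, 0.19·0.067=0.01273. Summing gives P(defective) = 0.17996.
P(Machine 1 | defective) = 0.01992 / 0.17996 = 0.1107.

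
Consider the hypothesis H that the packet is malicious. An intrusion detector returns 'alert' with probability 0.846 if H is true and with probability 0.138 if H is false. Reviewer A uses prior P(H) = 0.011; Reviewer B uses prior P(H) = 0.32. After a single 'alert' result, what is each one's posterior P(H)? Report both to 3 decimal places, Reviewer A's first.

P('+'|H) = 0.846, P('+'|¬H) = 0.138.
Reviewer A: numerator 0.846·0.011 = 0.0093060; evidence = 0.0093060+0.138·0.989 = 0.14579; posterior = 0.064.
Reviewer B: numerator 0.846·0.32 = 0.27072; evidence = 0.27072+0.138·0.68 = 0.36456; posterior = 0.743.

Reviewer A: 0.064; Reviewer B: 0.743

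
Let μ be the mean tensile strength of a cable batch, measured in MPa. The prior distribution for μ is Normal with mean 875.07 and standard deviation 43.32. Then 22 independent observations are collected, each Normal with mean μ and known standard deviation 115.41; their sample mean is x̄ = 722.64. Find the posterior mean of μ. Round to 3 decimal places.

Posterior mean ≈ 759.821

Prior precision 1/τ₀² = 1/43.32² = 0.00053287; data precision n/σ² = 22/115.41² = 0.00165172.
Posterior precision = 0.00053287 + 0.00165172 = 0.00218459.
Posterior mean = (0.00053287·875.07 + 0.00165172·722.64) / 0.00218459 = 759.821.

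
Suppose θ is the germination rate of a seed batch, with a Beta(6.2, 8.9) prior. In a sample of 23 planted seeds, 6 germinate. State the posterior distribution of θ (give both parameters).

Posterior: Beta(12.2, 25.9)

Observing 6 successes and 17 failures updates Beta(6.2, 8.9) by adding the success and failure counts to the two shape parameters: α = 6.2+6 = 12.2, β = 8.9+17 = 25.9.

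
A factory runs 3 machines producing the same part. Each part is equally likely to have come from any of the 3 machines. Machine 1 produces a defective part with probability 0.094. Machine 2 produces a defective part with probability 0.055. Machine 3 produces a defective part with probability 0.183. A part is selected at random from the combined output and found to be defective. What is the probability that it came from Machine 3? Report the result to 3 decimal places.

Posterior probability ≈ 0.551

Tabulate prior·likelihood by source: [1] prior 0.333333, lik 0.094, product 0.03133; [2] prior 0.333333, lik 0.055, product 0.01833; [3] prior 0.333333, lik 0.183, product 0.06100.
Normalizing constant = 0.11067; the posterior for Machine 3 is its product over the sum, 0.06100/0.11067 = 0.551.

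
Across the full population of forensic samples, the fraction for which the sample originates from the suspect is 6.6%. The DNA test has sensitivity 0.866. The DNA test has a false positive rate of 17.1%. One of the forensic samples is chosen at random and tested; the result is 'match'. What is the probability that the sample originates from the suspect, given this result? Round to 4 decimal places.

P(H | E) ≈ 0.2635

Let H be the event that the sample originates from the suspect. P(H) = 0.066, so P(¬H) = 0.934. With E the 'match' result, P(E|H) = 0.866 and P(E|¬H) = 0.171.
P(E) = 0.866·0.066 + 0.171·0.934 = 0.057156 + 0.15971 = 0.21687.
By Bayes' theorem, P(H|E) = 0.057156 / 0.21687 = 0.2635.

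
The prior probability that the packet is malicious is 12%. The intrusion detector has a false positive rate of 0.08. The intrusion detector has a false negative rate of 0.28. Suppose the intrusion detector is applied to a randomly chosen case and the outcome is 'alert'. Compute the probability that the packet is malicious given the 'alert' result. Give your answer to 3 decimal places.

Write H for 'the packet is malicious'. Prior odds H:¬H = 0.12/0.88 = 0.13636. For the 'alert' outcome, the likelihood ratio is 0.72/0.08 = 9.0000.
Posterior odds = 0.13636 × 9.0000 = 1.2273, so P(H|E) = 1.2273/(1+1.2273) = 0.551.

P(H | E) ≈ 0.551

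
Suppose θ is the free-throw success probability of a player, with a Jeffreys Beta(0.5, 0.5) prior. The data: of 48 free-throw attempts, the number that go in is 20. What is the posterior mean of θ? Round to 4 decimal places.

The binomial likelihood is conjugate to the Beta prior: with 20 successes and 28 failures, the posterior is Beta(0.5+20, 0.5+28) = Beta(20.5, 28.5).
Posterior mean = α/(α+β) = 20.5/49 = 0.4184.

Posterior mean ≈ 0.4184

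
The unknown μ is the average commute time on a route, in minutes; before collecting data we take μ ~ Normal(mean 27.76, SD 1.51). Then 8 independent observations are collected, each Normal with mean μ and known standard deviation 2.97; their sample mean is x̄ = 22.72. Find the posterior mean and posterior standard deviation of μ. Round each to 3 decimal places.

Posterior mean ≈ 24.363; posterior SD ≈ 0.862

With known σ, the Normal prior is conjugate. Weight on the data is w = (n/σ²)/(n/σ² + 1/τ₀²) = 0.906937/(0.906937+0.438577) = 0.67404.
Posterior mean = w·x̄ + (1−w)·μ₀ = 0.67404·22.72 + 0.32596·27.76 = 24.363. Posterior variance = 1/(0.906937+0.438577) = 0.743210, so SD = 0.862.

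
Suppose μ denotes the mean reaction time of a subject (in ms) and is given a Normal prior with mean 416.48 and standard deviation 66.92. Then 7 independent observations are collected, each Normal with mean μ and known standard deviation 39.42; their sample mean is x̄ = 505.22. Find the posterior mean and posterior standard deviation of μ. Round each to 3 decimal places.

With known σ, the Normal prior is conjugate. Weight on the data is w = (n/σ²)/(n/σ² + 1/τ₀²) = 0.00450469/(0.00450469+0.00022330) = 0.95277.
Posterior mean = w·x̄ + (1−w)·μ₀ = 0.95277·505.22 + 0.047229·416.48 = 501.029. Posterior variance = 1/(0.00450469+0.00022330) = 211.506, so SD = 14.543.

Posterior mean ≈ 501.029; posterior SD ≈ 14.543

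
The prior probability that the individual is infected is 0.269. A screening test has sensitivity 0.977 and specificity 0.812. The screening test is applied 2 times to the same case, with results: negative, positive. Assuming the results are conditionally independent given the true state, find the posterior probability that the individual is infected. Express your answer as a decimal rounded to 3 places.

With H the event that the individual is infected, the joint likelihood of the observed sequence is P(data|H) = 0.023·0.977 = 0.022471 and P(data|¬H) = 0.812·0.188 = 0.15266.
Bayes: P(H|data) = 0.269·0.022471 / (0.269·0.022471 + 0.731·0.15266) = 0.0060447/0.11764 = 0.0514.

Posterior P(H) ≈ 0.051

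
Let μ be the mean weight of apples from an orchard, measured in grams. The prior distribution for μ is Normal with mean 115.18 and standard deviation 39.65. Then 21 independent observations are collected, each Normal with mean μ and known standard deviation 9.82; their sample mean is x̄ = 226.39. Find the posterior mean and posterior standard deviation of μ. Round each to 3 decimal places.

With known σ, the Normal prior is conjugate. Weight on the data is w = (n/σ²)/(n/σ² + 1/τ₀²) = 0.217769/(0.217769+0.00063608) = 0.99709.
Posterior mean = w·x̄ + (1−w)·μ₀ = 0.99709·226.39 + 0.0029124·115.18 = 226.066. Posterior variance = 1/(0.217769+0.00063608) = 4.57865, so SD = 2.140.

Posterior mean ≈ 226.066; posterior SD ≈ 2.140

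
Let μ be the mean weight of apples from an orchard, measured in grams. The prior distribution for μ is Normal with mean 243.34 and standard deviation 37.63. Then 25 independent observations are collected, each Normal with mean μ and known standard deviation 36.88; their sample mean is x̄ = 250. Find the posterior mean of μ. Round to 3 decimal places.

Posterior mean ≈ 249.754

With known σ, the Normal prior is conjugate. Weight on the data is w = (n/σ²)/(n/σ² + 1/τ₀²) = 0.0183805/(0.0183805+0.00070621) = 0.96300.
Posterior mean = w·x̄ + (1−w)·μ₀ = 0.96300·250 + 0.037000·243.34 = 249.754.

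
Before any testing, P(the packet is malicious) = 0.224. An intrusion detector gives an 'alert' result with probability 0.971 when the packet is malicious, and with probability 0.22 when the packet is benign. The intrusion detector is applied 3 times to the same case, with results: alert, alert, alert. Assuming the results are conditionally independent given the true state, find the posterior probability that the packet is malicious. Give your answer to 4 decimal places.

With H the event that the packet is malicious, the joint likelihood of the observed sequence is P(data|H) = 0.971·0.971·0.971 = 0.91550 and P(data|¬H) = 0.22·0.22·0.22 = 0.010648.
Bayes: P(H|data) = 0.224·0.91550 / (0.224·0.91550 + 0.776·0.010648) = 0.20507/0.21333 = 0.9613.

Posterior P(H) ≈ 0.9613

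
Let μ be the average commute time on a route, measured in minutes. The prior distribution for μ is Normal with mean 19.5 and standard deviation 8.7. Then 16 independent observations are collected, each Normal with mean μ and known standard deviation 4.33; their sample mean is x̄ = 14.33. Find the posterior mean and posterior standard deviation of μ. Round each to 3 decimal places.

Posterior mean ≈ 14.409; posterior SD ≈ 1.074

With known σ, the Normal prior is conjugate. Weight on the data is w = (n/σ²)/(n/σ² + 1/τ₀²) = 0.853383/(0.853383+0.0132118) = 0.98475.
Posterior mean = w·x̄ + (1−w)·μ₀ = 0.98475·14.33 + 0.015246·19.5 = 14.409. Posterior variance = 1/(0.853383+0.0132118) = 1.15394, so SD = 1.074.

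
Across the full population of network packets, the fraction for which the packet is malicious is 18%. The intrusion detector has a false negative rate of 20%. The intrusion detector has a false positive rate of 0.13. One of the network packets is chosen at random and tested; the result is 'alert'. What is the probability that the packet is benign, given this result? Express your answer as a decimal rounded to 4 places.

P(¬H | E) ≈ 0.4254

Write H for 'the packet is malicious'. Prior odds H:¬H = 0.18/0.82 = 0.21951. For the 'alert' outcome, the likelihood ratio is 0.8/0.13 = 6.1538.
Posterior odds = 0.21951 × 6.1538 = 1.3508, so P(H|E) = 1.3508/(1+1.3508) = 0.5746. Then P(¬H|E) = 1 − 0.5746 = 0.4254.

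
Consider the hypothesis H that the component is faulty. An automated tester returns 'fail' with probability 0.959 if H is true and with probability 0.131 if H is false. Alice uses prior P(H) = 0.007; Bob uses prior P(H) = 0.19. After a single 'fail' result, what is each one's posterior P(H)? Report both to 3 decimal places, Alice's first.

The likelihood ratio for a 'fail' result is 0.959/0.131 = 7.3206.
Alice: prior odds 0.007/0.993 = 0.0070493; posterior odds 0.051606; posterior probability 0.049.
Bob: prior odds 0.19/0.81 = 0.23457; posterior odds 1.7172; posterior probability 0.632.

Alice: 0.049; Bob: 0.632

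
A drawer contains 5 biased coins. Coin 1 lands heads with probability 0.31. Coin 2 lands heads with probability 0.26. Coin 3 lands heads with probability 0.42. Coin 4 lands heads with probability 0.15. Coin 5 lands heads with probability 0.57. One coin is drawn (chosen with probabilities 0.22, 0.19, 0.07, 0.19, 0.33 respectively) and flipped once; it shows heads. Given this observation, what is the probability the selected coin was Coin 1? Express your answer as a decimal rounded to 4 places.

P(heads|C1) = 0.31; P(heads|C2) = 0.26; P(heads|C3) = 0.42; P(heads|C4) = 0.15; P(heads|C5) = 0.57.
Prior × likelihood for each source: 0.22·0.31=0.06820, 0.19·0.26=0.04940, 0.07·0.42=0.02940, 0.19·0.15=0.02850, 0.33·0.57=0.1881. Summing gives P(heads) = 0.36360.
P(Coin 1 | heads) = 0.06820 / 0.36360 = 0.1876.

Posterior probability ≈ 0.1876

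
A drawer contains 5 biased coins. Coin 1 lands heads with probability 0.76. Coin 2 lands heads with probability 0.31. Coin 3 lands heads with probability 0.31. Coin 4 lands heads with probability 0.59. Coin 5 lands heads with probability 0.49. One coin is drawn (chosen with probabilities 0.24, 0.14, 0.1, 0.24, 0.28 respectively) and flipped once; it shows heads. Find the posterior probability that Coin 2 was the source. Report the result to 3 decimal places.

Posterior probability ≈ 0.081

P(heads|C1) = 0.76; P(heads|C2) = 0.31; P(heads|C3) = 0.31; P(heads|C4) = 0.59; P(heads|C5) = 0.49.
Prior × likelihood for each source: 0.24·0.76=0.1824, 0.14·0.31=0.04340, 0.1·0.31=0.03100, 0.24·0.59=0.1416, 0.28·0.49=0.1372. Summing gives P(heads) = 0.53560.
P(Coin 2 | heads) = 0.04340 / 0.53560 = 0.081.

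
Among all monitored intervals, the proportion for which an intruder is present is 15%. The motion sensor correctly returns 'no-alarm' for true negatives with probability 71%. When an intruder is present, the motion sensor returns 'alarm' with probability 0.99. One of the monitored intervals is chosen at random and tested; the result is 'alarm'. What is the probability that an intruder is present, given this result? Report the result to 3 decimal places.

P(H | E) ≈ 0.376

Write H for 'an intruder is present'. Prior odds H:¬H = 0.15/0.85 = 0.17647. For the 'alarm' outcome, the likelihood ratio is 0.99/0.29 = 3.4138.
Posterior odds = 0.17647 × 3.4138 = 0.60243, so P(H|E) = 0.60243/(1+0.60243) = 0.376.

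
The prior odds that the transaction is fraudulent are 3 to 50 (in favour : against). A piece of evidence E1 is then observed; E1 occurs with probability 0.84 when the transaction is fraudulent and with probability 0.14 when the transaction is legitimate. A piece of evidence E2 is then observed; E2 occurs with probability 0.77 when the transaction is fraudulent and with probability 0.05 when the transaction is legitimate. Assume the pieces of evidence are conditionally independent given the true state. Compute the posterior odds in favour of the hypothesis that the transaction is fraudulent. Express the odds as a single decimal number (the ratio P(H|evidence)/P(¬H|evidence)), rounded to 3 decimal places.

Prior odds = 3/50 = 0.060000.
Likelihood ratio for E1 = 0.84/0.14 = 6.0000.
Likelihood ratio for E2 = 0.77/0.05 = 15.400.
Posterior odds = prior odds × LR₁ × LR₂ = 5.5440.

Posterior odds ≈ 5.544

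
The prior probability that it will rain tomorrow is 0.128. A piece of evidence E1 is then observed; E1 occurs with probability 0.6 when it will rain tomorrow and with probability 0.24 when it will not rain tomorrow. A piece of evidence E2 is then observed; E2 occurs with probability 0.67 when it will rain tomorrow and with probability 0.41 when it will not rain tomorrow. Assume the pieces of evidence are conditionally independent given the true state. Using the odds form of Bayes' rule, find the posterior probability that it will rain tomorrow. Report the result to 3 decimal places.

Posterior probability ≈ 0.375

Prior odds = 0.128/(1−0.128) = 0.14679.
Likelihood ratio for E1 = 0.6/0.24 = 2.5000.
Likelihood ratio for E2 = 0.67/0.41 = 1.6341.
Posterior odds = prior odds × LR₁ × LR₂ = 0.59969.
Posterior probability = odds/(1+odds) = 0.59969/1.5997 = 0.375.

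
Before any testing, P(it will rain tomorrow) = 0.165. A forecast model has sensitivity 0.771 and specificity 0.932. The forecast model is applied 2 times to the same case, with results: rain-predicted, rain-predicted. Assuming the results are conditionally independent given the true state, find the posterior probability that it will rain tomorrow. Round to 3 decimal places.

With H the event that it will rain tomorrow, the joint likelihood of the observed sequence is P(data|H) = 0.771·0.771 = 0.59444 and P(data|¬H) = 0.068·0.068 = 0.0046240.
Bayes: P(H|data) = 0.165·0.59444 / (0.165·0.59444 + 0.835·0.0046240) = 0.098083/0.10194 = 0.9621.

Posterior P(H) ≈ 0.962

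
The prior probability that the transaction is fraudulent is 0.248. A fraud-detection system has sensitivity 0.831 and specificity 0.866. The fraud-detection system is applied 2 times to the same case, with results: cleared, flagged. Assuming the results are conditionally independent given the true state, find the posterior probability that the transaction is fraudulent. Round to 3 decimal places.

Let H be the event that the transaction is fraudulent; start with P(H) = 0.248. P('flagged'|H) = 0.831, P('flagged'|¬H) = 0.134.
Update on result 1 ('cleared'): P(H) ← 0.169·0.2480 / (0.169·0.2480 + 0.866·0.7520) = 0.041912/0.69314 = 0.0605.
Update on result 2 ('flagged'): P(H) ← 0.831·0.0605 / (0.831·0.0605 + 0.134·0.9395) = 0.050248/0.17615 = 0.2853.

Posterior P(H) ≈ 0.285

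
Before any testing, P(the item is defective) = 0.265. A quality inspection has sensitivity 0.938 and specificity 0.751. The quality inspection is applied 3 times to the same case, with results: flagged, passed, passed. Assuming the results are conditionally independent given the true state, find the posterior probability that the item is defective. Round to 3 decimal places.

Posterior P(H) ≈ 0.009

With H the event that the item is defective, the joint likelihood of the observed sequence is P(data|H) = 0.938·0.062·0.062 = 0.0036057 and P(data|¬H) = 0.249·0.751·0.751 = 0.14044.
Bayes: P(H|data) = 0.265·0.0036057 / (0.265·0.0036057 + 0.735·0.14044) = 0.00095550/0.10418 = 0.0092.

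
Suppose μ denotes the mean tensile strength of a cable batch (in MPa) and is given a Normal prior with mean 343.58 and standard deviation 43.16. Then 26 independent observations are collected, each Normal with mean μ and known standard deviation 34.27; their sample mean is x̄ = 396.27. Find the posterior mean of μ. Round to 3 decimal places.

Prior precision 1/τ₀² = 1/43.16² = 0.00053683; data precision n/σ² = 26/34.27² = 0.0221383.
Posterior precision = 0.00053683 + 0.0221383 = 0.0226752.
Posterior mean = (0.00053683·343.58 + 0.0221383·396.27) / 0.0226752 = 395.023.

Posterior mean ≈ 395.023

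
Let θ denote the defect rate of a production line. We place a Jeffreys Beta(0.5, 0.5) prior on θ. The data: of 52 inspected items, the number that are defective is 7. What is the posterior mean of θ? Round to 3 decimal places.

Observing 7 successes and 45 failures updates Beta(0.5, 0.5) by adding the success and failure counts to the two shape parameters: α = 0.5+7 = 7.5, β = 0.5+45 = 45.5.
E[θ | data] = 7.5/(7.5+45.5) = 0.142.

Posterior mean ≈ 0.142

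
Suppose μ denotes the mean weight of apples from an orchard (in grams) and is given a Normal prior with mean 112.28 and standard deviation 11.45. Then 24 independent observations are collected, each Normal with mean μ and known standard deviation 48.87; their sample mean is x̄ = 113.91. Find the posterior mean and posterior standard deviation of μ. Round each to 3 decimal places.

Posterior mean ≈ 113.207; posterior SD ≈ 7.521

Prior precision 1/τ₀² = 1/11.45² = 0.00762762; data precision n/σ² = 24/48.87² = 0.0100491.
Posterior precision = 0.00762762 + 0.0100491 = 0.0176767, giving posterior SD = 1/√0.0176767 = 7.521.
Posterior mean = (0.00762762·112.28 + 0.0100491·113.91) / 0.0176767 = 113.207.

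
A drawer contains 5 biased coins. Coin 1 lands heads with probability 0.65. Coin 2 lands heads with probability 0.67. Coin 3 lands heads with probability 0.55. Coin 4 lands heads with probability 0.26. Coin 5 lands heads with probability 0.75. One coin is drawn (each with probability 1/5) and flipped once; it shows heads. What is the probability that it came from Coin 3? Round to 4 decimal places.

Posterior probability ≈ 0.1910

P(heads|C1) = 0.65; P(heads|C2) = 0.67; P(heads|C3) = 0.55; P(heads|C4) = 0.26; P(heads|C5) = 0.75.
Prior × likelihood for each source: 0.2·0.65=0.1300, 0.2·0.67=0.1340, 0.2·0.55=0.1100, 0.2·0.26=0.05200, 0.2·0.75=0.1500. Summing gives P(heads) = 0.57600.
P(Coin 3 | heads) = 0.1100 / 0.57600 = 0.1910.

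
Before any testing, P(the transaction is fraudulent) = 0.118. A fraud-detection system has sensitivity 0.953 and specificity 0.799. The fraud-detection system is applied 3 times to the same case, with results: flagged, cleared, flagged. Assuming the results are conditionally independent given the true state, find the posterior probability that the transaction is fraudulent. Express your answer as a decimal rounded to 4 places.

Posterior P(H) ≈ 0.1503

Let H be the event that the transaction is fraudulent; start with P(H) = 0.118. P('flagged'|H) = 0.953, P('flagged'|¬H) = 0.201.
Update on result 1 ('flagged'): P(H) ← 0.953·0.1180 / (0.953·0.1180 + 0.201·0.8820) = 0.11245/0.28974 = 0.3881.
Update on result 2 ('cleared'): P(H) ← 0.047·0.3881 / (0.047·0.3881 + 0.799·0.6119) = 0.018242/0.50713 = 0.0360.
Update on result 3 ('flagged'): P(H) ← 0.953·0.0360 / (0.953·0.0360 + 0.201·0.9640) = 0.034280/0.22805 = 0.1503.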